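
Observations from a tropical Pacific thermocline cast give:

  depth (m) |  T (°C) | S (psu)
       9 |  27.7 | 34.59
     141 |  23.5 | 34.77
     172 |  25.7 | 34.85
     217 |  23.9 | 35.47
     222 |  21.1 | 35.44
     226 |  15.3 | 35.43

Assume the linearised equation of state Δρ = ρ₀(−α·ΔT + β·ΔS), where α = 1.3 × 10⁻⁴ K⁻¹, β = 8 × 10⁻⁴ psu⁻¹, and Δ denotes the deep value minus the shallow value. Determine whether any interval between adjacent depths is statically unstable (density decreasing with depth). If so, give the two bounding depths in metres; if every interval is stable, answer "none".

Evaluate Δρ/ρ₀ = −αΔT + βΔS across each adjacent pair:
  9–141 m: −αΔT+βΔS = −(1.3 × 10⁻⁴)(-4.2)+(8 × 10⁻⁴)(+0.18) = 6.9 × 10⁻⁴ → stable
  141–172 m: −αΔT+βΔS = −(1.3 × 10⁻⁴)(+2.2)+(8 × 10⁻⁴)(+0.08) = -2.2 × 10⁻⁴ → UNSTABLE
  172–217 m: −αΔT+βΔS = −(1.3 × 10⁻⁴)(-1.8)+(8 × 10⁻⁴)(+0.62) = 7.3 × 10⁻⁴ → stable
  217–222 m: −αΔT+βΔS = −(1.3 × 10⁻⁴)(-2.8)+(8 × 10⁻⁴)(-0.03) = 3.4 × 10⁻⁴ → stable
  222–226 m: −αΔT+βΔS = −(1.3 × 10⁻⁴)(-5.8)+(8 × 10⁻⁴)(-0.01) = 7.5 × 10⁻⁴ → stable
The 141–172 m interval has Δρ < 0: lighter water underlies denser water.

141–172 m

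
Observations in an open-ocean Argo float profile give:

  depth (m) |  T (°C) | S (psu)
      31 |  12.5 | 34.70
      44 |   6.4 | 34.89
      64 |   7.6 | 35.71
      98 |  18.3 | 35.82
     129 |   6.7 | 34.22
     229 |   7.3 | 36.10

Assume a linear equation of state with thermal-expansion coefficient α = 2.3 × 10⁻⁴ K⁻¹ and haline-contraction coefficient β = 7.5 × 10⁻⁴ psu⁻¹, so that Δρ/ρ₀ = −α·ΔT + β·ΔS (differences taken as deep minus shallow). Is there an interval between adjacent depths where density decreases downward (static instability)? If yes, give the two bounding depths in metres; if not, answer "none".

64–98 m

Evaluate Δρ/ρ₀ = −αΔT + βΔS across each adjacent pair:
  31–44 m: −αΔT+βΔS = −(2.3 × 10⁻⁴)(-6.1)+(7.5 × 10⁻⁴)(+0.19) = 1.5 × 10⁻³ → stable
  44–64 m: −αΔT+βΔS = −(2.3 × 10⁻⁴)(+1.2)+(7.5 × 10⁻⁴)(+0.82) = 3.4 × 10⁻⁴ → stable
  64–98 m: −αΔT+βΔS = −(2.3 × 10⁻⁴)(+10.7)+(7.5 × 10⁻⁴)(+0.11) = -2.4 × 10⁻³ → UNSTABLE
  98–129 m: −αΔT+βΔS = −(2.3 × 10⁻⁴)(-11.6)+(7.5 × 10⁻⁴)(-1.60) = 1.5 × 10⁻³ → stable
  129–229 m: −αΔT+βΔS = −(2.3 × 10⁻⁴)(+0.6)+(7.5 × 10⁻⁴)(+1.88) = 1.3 × 10⁻³ → stable
The 64–98 m interval has Δρ < 0: lighter water underlies denser water.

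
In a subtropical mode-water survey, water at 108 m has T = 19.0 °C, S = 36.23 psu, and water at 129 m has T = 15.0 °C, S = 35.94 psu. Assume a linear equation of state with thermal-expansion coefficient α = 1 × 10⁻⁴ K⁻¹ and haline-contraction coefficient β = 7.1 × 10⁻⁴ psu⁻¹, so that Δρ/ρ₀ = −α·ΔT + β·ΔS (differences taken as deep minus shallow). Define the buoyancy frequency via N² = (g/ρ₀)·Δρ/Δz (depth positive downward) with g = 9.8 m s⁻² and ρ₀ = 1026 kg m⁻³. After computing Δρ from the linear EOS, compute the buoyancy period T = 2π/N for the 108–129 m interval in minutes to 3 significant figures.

11.0 min

ΔT = -4.0 K, ΔS = -0.29 psu (deep − shallow).
Δρ/ρ₀ = −αΔT + βΔS = 4.00 × 10⁻⁴ − 2.059 × 10⁻⁴ = 1.941 × 10⁻⁴, so Δρ ≈ 0.1991 kg m⁻³.
N² = (g/ρ₀)·Δρ/Δz = g·(Δρ/ρ₀)/Δz = 9.8 × 1.941 × 10⁻⁴ / 21 = 9.0580 × 10⁻⁵ s⁻².
N = √(9.0580 × 10⁻⁵) = 9.5174 × 10⁻³ rad s⁻¹ → T = 2π/N = 660.18 s = 11.003 min ≈ 11.0 min.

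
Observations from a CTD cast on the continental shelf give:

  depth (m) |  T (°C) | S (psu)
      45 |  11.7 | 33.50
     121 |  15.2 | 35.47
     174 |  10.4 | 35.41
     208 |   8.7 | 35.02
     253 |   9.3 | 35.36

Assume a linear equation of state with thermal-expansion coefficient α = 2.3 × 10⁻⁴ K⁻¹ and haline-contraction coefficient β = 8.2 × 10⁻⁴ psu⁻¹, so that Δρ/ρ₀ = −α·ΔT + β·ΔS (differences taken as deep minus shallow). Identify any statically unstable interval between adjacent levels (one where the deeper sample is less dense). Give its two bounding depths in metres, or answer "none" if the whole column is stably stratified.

none

Evaluate Δρ/ρ₀ = −αΔT + βΔS across each adjacent pair:
  45–121 m: −αΔT+βΔS = −(2.3 × 10⁻⁴)(+3.5)+(8.2 × 10⁻⁴)(+1.97) = 8.1 × 10⁻⁴ → stable
  121–174 m: −αΔT+βΔS = −(2.3 × 10⁻⁴)(-4.8)+(8.2 × 10⁻⁴)(-0.06) = 1.1 × 10⁻³ → stable
  174–208 m: −αΔT+βΔS = −(2.3 × 10⁻⁴)(-1.7)+(8.2 × 10⁻⁴)(-0.39) = 7.1 × 10⁻⁵ → stable
  208–253 m: −αΔT+βΔS = −(2.3 × 10⁻⁴)(+0.6)+(8.2 × 10⁻⁴)(+0.34) = 1.4 × 10⁻⁴ → stable
Every interval has Δρ > 0: the column is stably stratified throughout.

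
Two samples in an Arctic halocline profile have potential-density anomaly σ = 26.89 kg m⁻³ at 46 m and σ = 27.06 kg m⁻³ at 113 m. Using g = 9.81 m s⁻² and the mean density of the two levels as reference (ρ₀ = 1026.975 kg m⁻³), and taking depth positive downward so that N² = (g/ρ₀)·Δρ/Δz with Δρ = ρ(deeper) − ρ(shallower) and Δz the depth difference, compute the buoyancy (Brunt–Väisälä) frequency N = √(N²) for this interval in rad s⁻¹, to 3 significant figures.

Δρ = 1027.06 − 1026.89 = 0.17 kg m⁻³ over Δz = 113 − 46 = 67 m.
N² = (9.81/1026.975) × (0.17/67) = 2.4237 × 10⁻⁵ s⁻².
N = √(2.4237 × 10⁻⁵) = 4.9231 × 10⁻³ rad s⁻¹ ≈ 4.92 × 10⁻³ rad s⁻¹.
N² > 0, so the interval is statically stable.

4.92 × 10⁻³ rad s⁻¹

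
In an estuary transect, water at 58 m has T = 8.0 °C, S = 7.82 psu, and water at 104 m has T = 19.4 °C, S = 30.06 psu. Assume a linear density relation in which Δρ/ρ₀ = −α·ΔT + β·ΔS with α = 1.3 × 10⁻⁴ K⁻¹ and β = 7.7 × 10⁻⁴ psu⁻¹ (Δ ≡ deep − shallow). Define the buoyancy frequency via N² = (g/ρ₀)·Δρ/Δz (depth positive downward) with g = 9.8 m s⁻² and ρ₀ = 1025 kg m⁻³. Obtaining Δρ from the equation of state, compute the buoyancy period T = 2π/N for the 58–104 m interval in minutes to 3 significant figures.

1.81 min

ΔT = +11.4 K, ΔS = +22.24 psu (deep − shallow).
Δρ/ρ₀ = −αΔT + βΔS = -1.482 × 10⁻³ + 0.0171248 = 0.0156428, so Δρ ≈ 16.03 kg m⁻³.
N² = (g/ρ₀)·Δρ/Δz = g·(Δρ/ρ₀)/Δz = 9.8 × 0.0156428 / 46 = 3.3326 × 10⁻³ s⁻².
N = √(3.3326 × 10⁻³) = 0.057729 rad s⁻¹ → T = 2π/N = 108.84 s = 1.8140 min ≈ 1.81 min.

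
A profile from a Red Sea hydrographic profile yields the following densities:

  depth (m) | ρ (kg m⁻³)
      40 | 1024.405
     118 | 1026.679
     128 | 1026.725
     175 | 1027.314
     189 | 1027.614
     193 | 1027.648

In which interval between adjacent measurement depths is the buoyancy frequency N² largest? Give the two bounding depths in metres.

Compute the density gradient over each adjacent pair:
  40–118 m: Δρ/Δz = 2.274/78 = 0.029 kg m⁻⁴
  118–128 m: Δρ/Δz = 0.046/10 = 4.6 × 10⁻³ kg m⁻⁴
  128–175 m: Δρ/Δz = 0.589/47 = 0.013 kg m⁻⁴
  175–189 m: Δρ/Δz = 0.300/14 = 0.021 kg m⁻⁴
  189–193 m: Δρ/Δz = 0.034/4 = 8.5 × 10⁻³ kg m⁻⁴
The largest gradient is in the 40–118 m interval — the pycnocline.

40–118 m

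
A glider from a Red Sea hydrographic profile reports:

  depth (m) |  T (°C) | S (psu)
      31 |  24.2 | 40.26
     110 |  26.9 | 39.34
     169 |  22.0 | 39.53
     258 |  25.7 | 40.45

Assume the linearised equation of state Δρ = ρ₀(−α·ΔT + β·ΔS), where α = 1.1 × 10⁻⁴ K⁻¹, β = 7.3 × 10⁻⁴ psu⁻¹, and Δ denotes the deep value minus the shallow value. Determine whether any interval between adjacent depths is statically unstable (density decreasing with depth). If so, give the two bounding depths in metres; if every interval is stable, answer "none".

31–110 m

Evaluate Δρ/ρ₀ = −αΔT + βΔS across each adjacent pair:
  31–110 m: −αΔT+βΔS = −(1.1 × 10⁻⁴)(+2.7)+(7.3 × 10⁻⁴)(-0.92) = -9.7 × 10⁻⁴ → UNSTABLE
  110–169 m: −αΔT+βΔS = −(1.1 × 10⁻⁴)(-4.9)+(7.3 × 10⁻⁴)(+0.19) = 6.8 × 10⁻⁴ → stable
  169–258 m: −αΔT+βΔS = −(1.1 × 10⁻⁴)(+3.7)+(7.3 × 10⁻⁴)(+0.92) = 2.6 × 10⁻⁴ → stable
The 31–110 m interval has Δρ < 0: lighter water underlies denser water.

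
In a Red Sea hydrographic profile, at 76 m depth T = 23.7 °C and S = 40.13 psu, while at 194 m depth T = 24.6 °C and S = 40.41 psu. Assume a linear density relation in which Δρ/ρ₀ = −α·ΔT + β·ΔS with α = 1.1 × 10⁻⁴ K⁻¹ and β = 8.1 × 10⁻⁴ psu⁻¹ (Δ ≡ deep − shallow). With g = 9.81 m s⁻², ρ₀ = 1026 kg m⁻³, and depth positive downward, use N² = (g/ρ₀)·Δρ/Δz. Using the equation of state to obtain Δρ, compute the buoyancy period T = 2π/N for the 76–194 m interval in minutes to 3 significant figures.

32.1 min

ΔT = +0.9 K, ΔS = +0.28 psu (deep − shallow).
Δρ/ρ₀ = −αΔT + βΔS = -9.90 × 10⁻⁵ + 2.268 × 10⁻⁴ = 1.278 × 10⁻⁴, so Δρ ≈ 0.1311 kg m⁻³.
N² = (g/ρ₀)·Δρ/Δz = g·(Δρ/ρ₀)/Δz = 9.81 × 1.278 × 10⁻⁴ / 118 = 1.0625 × 10⁻⁵ s⁻².
N = √(1.0625 × 10⁻⁵) = 3.2596 × 10⁻³ rad s⁻¹ → T = 2π/N = 1.9276 × 10³ s = 32.127 min ≈ 32.1 min.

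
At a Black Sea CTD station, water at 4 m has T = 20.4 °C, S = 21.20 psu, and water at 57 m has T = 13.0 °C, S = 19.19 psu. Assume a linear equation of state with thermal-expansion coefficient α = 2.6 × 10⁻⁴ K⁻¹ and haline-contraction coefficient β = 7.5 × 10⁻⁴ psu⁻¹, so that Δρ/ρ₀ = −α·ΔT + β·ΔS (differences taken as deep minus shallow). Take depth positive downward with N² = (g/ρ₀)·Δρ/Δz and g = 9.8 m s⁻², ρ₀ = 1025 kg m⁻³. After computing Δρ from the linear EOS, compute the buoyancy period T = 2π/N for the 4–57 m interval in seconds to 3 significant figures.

ΔT = -7.4 K, ΔS = -2.01 psu (deep − shallow).
Δρ/ρ₀ = −αΔT + βΔS = 1.924 × 10⁻³ − 1.5075 × 10⁻³ = 4.165 × 10⁻⁴, so Δρ ≈ 0.4269 kg m⁻³.
N² = (g/ρ₀)·Δρ/Δz = g·(Δρ/ρ₀)/Δz = 9.8 × 4.165 × 10⁻⁴ / 53 = 7.7013 × 10⁻⁵ s⁻².
N = √(7.7013 × 10⁻⁵) = 8.7757 × 10⁻³ rad s⁻¹ → T = 2π/N = 715.98 s ≈ 716 s.

716 s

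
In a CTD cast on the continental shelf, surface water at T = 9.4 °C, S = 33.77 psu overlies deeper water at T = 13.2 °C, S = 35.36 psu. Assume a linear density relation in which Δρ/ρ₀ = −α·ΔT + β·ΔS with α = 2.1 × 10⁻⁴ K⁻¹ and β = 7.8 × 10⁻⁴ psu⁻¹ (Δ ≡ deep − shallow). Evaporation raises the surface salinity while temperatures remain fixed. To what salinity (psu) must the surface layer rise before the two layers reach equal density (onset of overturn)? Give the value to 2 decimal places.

34.34 psu

Neutral buoyancy requires −α(T_deep − T_surf) + β(S_deep − S_surf′) = 0.
S_surf′ = S_deep − (α/β)·ΔT = 35.36 − (2.1 × 10⁻⁴/7.8 × 10⁻⁴)·(+3.8) = 34.3369 psu.
Increase required: 34.3369 − 33.77 = 0.5669 psu.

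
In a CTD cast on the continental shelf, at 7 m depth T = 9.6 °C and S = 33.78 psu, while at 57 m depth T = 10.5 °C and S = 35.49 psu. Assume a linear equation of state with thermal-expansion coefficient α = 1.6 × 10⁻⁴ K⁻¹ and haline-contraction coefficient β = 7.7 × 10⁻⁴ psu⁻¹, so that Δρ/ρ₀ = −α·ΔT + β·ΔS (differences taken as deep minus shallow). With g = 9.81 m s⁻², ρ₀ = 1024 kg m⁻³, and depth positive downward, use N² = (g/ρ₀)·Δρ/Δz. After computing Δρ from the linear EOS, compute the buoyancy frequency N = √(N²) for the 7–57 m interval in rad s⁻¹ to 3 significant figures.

ΔT = +0.9 K, ΔS = +1.71 psu (deep − shallow).
Δρ/ρ₀ = −αΔT + βΔS = -1.44 × 10⁻⁴ + 1.3167 × 10⁻³ = 1.1727 × 10⁻³, so Δρ ≈ 1.201 kg m⁻³.
N² = (g/ρ₀)·Δρ/Δz = g·(Δρ/ρ₀)/Δz = 9.81 × 1.1727 × 10⁻³ / 50 = 2.3008 × 10⁻⁴ s⁻².
N = √(2.3008 × 10⁻⁴) = 0.015168 rad s⁻¹ ≈ 0.0152 rad s⁻¹.

0.0152 rad s⁻¹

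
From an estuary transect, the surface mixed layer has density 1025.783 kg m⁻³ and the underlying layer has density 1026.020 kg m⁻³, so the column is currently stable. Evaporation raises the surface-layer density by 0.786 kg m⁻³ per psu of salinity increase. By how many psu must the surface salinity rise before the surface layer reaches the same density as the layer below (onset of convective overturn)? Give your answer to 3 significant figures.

0.302 psu

Density deficit of the surface layer: 1026.020 − 1025.783 = 0.237 kg m⁻³.
Required change = 0.237 / 0.786 = 0.302 psu.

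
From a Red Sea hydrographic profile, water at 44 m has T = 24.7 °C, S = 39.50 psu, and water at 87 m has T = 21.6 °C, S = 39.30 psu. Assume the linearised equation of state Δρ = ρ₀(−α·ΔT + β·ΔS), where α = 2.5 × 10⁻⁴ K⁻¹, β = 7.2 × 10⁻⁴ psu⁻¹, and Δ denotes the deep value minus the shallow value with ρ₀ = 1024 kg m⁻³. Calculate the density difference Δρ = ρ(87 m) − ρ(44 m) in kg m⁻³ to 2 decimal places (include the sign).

+0.65 kg m⁻³

ΔT = -3.1 K, ΔS = -0.20 psu (deep − shallow).
Δρ/ρ₀ = −(2.5 × 10⁻⁴)(-3.1) + (7.2 × 10⁻⁴)(-0.20) = 6.31 × 10⁻⁴.
Δρ = 1024 × (6.31 × 10⁻⁴) = +0.65 kg m⁻³.
Positive Δρ: denser below, stable.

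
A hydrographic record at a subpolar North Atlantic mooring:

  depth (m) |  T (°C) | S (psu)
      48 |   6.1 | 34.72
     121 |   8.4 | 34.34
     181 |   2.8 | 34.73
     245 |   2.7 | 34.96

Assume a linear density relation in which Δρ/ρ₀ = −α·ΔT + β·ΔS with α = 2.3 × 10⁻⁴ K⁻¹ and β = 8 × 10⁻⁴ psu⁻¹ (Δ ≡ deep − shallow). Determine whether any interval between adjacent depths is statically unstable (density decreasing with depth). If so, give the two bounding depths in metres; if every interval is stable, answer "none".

Evaluate Δρ/ρ₀ = −αΔT + βΔS across each adjacent pair:
  48–121 m: −αΔT+βΔS = −(2.3 × 10⁻⁴)(+2.3)+(8 × 10⁻⁴)(-0.38) = -8.3 × 10⁻⁴ → UNSTABLE
  121–181 m: −αΔT+βΔS = −(2.3 × 10⁻⁴)(-5.6)+(8 × 10⁻⁴)(+0.39) = 1.6 × 10⁻³ → stable
  181–245 m: −αΔT+βΔS = −(2.3 × 10⁻⁴)(-0.1)+(8 × 10⁻⁴)(+0.23) = 2.1 × 10⁻⁴ → stable
The 48–121 m interval has Δρ < 0: lighter water underlies denser water.

48–121 m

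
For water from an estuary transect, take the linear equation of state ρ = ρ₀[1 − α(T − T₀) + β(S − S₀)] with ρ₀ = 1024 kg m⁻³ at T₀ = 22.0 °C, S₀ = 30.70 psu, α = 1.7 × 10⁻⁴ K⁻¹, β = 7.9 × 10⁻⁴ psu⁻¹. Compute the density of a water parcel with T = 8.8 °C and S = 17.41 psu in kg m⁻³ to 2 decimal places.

T − T₀ = -13.2 K, S − S₀ = -13.29 psu.
Bracket = 1 − α·(-13.2) + β·(-13.29) = 1 + (-8.2551 × 10⁻³) = 0.9917449.
ρ = 1024 × 0.9917449 = 1015.55 kg m⁻³.

1015.55 kg m⁻³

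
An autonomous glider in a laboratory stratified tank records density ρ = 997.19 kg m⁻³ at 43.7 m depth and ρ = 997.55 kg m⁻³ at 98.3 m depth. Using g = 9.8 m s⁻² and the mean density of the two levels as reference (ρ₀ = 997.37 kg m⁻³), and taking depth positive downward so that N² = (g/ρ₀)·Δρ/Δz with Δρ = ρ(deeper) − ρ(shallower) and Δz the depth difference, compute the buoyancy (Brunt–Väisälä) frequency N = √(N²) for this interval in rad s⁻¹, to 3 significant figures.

Δρ = 997.55 − 997.19 = 0.36 kg m⁻³ over Δz = 98.3 − 43.7 = 54.6 m.
N² = (9.8/997.37) × (0.36/54.6) = 6.4786 × 10⁻⁵ s⁻².
N = √(6.4786 × 10⁻⁵) = 8.0490 × 10⁻³ rad s⁻¹ ≈ 8.05 × 10⁻³ rad s⁻¹.

8.05 × 10⁻³ rad s⁻¹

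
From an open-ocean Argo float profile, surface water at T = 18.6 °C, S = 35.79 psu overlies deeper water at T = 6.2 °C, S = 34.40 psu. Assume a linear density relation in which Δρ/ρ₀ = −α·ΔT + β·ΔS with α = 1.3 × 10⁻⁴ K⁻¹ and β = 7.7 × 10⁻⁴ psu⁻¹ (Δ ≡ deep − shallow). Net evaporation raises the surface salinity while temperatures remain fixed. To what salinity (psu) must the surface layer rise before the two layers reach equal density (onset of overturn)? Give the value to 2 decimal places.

Neutral buoyancy requires −α(T_deep − T_surf) + β(S_deep − S_surf′) = 0.
S_surf′ = S_deep − (α/β)·ΔT = 34.40 − (1.3 × 10⁻⁴/7.7 × 10⁻⁴)·(-12.4) = 36.4935 psu.
Increase required: 36.4935 − 35.79 = 0.7035 psu.

36.49 psu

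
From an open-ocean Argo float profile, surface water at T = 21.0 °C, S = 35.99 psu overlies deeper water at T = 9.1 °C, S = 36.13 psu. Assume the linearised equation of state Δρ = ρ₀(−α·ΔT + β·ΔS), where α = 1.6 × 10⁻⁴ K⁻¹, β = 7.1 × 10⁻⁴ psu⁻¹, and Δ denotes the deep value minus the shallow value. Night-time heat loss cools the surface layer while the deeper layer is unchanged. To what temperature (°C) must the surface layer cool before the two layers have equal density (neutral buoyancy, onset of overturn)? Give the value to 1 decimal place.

8.5 °C

Neutral buoyancy requires Δρ = 0, i.e. −α(T_deep − T_surf′) + β(S_deep − S_surf) = 0.
T_surf′ = T_deep − (β/α)·ΔS = 9.1 − (7.1 × 10⁻⁴/1.6 × 10⁻⁴)·(+0.14) = 8.479 °C.
Cooling required: 21.0 − (8.479) = 12.521 °C.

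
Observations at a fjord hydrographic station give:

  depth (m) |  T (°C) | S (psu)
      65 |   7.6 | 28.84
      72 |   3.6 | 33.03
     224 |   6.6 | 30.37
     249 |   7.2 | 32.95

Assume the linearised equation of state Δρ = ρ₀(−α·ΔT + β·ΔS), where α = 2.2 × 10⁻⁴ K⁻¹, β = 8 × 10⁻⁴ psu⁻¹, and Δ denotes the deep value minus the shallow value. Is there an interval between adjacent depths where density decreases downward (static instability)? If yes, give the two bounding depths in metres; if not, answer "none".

72–224 m

Evaluate Δρ/ρ₀ = −αΔT + βΔS across each adjacent pair:
  65–72 m: −αΔT+βΔS = −(2.2 × 10⁻⁴)(-4.0)+(8 × 10⁻⁴)(+4.19) = 4.2 × 10⁻³ → stable
  72–224 m: −αΔT+βΔS = −(2.2 × 10⁻⁴)(+3.0)+(8 × 10⁻⁴)(-2.66) = -2.8 × 10⁻³ → UNSTABLE
  224–249 m: −αΔT+βΔS = −(2.2 × 10⁻⁴)(+0.6)+(8 × 10⁻⁴)(+2.58) = 1.9 × 10⁻³ → stable
The 72–224 m interval has Δρ < 0: lighter water underlies denser water.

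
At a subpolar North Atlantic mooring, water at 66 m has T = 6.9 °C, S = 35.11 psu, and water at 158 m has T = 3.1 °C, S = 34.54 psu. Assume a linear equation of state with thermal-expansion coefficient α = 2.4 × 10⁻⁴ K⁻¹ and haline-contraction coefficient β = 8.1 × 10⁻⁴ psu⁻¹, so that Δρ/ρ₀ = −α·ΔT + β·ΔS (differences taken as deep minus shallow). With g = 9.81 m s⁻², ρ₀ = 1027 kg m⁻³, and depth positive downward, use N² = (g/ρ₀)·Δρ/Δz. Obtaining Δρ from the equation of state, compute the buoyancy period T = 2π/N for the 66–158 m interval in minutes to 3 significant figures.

ΔT = -3.8 K, ΔS = -0.57 psu (deep − shallow).
Δρ/ρ₀ = −αΔT + βΔS = 9.12 × 10⁻⁴ − 4.617 × 10⁻⁴ = 4.503 × 10⁻⁴, so Δρ ≈ 0.4625 kg m⁻³.
N² = (g/ρ₀)·Δρ/Δz = g·(Δρ/ρ₀)/Δz = 9.81 × 4.503 × 10⁻⁴ / 92 = 4.8016 × 10⁻⁵ s⁻².
N = √(4.8016 × 10⁻⁵) = 6.9294 × 10⁻³ rad s⁻¹ → T = 2π/N = 906.74 s = 15.112 min ≈ 15.1 min.

15.1 min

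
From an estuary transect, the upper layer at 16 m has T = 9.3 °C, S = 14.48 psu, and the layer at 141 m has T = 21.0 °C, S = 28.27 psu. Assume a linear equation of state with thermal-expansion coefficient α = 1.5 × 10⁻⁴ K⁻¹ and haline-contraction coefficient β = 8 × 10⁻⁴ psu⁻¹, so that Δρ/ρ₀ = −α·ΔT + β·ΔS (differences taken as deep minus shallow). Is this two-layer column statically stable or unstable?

stable

ΔT = 21.0 − 9.3 = +11.7 K and ΔS = 28.27 − 14.48 = +13.79 psu (deep − shallow).
−αΔT = -1.755 × 10⁻³; βΔS = 0.011032; sum Δρ/ρ₀ = 9.277 × 10⁻³.
Δρ/ρ₀ > 0, so Δρ > 0: deeper water is denser → statically stable.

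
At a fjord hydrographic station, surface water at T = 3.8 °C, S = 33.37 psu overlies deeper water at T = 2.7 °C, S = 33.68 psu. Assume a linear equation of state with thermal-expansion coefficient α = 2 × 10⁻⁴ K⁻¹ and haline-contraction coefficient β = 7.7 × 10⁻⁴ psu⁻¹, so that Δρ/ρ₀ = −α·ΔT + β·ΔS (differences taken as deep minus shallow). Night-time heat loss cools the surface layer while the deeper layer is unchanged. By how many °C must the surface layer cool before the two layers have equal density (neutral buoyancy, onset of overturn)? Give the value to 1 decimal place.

Neutral buoyancy requires Δρ = 0, i.e. −α(T_deep − T_surf′) + β(S_deep − S_surf) = 0.
T_surf′ = T_deep − (β/α)·ΔS = 2.7 − (7.7 × 10⁻⁴/2 × 10⁻⁴)·(+0.31) = 1.507 °C.
Cooling required: 3.8 − (1.507) = 2.293 °C.

2.3 °C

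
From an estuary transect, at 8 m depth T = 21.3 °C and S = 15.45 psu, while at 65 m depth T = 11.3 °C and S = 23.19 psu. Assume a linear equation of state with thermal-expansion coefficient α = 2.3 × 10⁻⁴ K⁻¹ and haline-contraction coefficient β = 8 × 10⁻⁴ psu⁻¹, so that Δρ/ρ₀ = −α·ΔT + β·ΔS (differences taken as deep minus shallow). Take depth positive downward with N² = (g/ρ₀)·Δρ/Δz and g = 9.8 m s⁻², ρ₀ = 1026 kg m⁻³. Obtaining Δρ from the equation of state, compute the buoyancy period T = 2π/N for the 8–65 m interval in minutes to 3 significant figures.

ΔT = -10.0 K, ΔS = +7.74 psu (deep − shallow).
Δρ/ρ₀ = −αΔT + βΔS = 2.30 × 10⁻³ + 6.192 × 10⁻³ = 8.492 × 10⁻³, so Δρ ≈ 8.713 kg m⁻³.
N² = (g/ρ₀)·Δρ/Δz = g·(Δρ/ρ₀)/Δz = 9.8 × 8.492 × 10⁻³ / 57 = 1.4600 × 10⁻³ s⁻².
N = √(1.4600 × 10⁻³) = 0.038210 rad s⁻¹ → T = 2π/N = 164.44 s = 2.7407 min ≈ 2.74 min.

2.74 min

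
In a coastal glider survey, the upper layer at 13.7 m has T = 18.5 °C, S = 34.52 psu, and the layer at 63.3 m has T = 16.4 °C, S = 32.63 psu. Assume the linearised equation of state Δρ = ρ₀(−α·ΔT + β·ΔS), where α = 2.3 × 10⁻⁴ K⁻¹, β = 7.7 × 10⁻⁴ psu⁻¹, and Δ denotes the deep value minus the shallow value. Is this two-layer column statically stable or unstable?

unstable

ΔT = 16.4 − 18.5 = -2.1 K and ΔS = 32.63 − 34.52 = -1.89 psu (deep − shallow).
−αΔT = 4.83 × 10⁻⁴; βΔS = -1.4553 × 10⁻³; sum Δρ/ρ₀ = -9.723 × 10⁻⁴.
Δρ/ρ₀ < 0, so Δρ < 0: deeper water is lighter → statically unstable; the column would overturn.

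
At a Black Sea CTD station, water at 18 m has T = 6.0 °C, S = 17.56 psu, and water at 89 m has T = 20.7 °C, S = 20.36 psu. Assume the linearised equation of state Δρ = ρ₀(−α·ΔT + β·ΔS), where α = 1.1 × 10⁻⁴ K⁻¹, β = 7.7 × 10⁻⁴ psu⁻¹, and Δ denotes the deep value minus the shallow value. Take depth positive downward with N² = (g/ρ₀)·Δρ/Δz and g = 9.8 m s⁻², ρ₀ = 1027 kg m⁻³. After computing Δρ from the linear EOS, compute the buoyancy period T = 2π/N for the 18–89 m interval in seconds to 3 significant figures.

ΔT = +14.7 K, ΔS = +2.80 psu (deep − shallow).
Δρ/ρ₀ = −αΔT + βΔS = -1.617 × 10⁻³ + 2.156 × 10⁻³ = 5.39 × 10⁻⁴, so Δρ ≈ 0.5536 kg m⁻³.
N² = (g/ρ₀)·Δρ/Δz = g·(Δρ/ρ₀)/Δz = 9.8 × 5.39 × 10⁻⁴ / 71 = 7.4397 × 10⁻⁵ s⁻².
N = √(7.4397 × 10⁻⁵) = 8.6254 × 10⁻³ rad s⁻¹ → T = 2π/N = 728.45 s ≈ 728 s.

728 s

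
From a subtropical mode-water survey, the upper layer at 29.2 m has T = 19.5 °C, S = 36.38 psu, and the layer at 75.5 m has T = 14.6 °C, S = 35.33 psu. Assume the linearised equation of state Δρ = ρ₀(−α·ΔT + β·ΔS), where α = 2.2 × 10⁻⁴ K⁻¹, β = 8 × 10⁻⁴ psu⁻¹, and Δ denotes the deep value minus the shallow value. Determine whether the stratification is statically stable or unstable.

stable

ΔT = 14.6 − 19.5 = -4.9 K and ΔS = 35.33 − 36.38 = -1.05 psu (deep − shallow).
−αΔT = 1.078 × 10⁻³; βΔS = -8.40 × 10⁻⁴; sum Δρ/ρ₀ = 2.38 × 10⁻⁴.
Δρ/ρ₀ > 0, so Δρ > 0: deeper water is denser → statically stable.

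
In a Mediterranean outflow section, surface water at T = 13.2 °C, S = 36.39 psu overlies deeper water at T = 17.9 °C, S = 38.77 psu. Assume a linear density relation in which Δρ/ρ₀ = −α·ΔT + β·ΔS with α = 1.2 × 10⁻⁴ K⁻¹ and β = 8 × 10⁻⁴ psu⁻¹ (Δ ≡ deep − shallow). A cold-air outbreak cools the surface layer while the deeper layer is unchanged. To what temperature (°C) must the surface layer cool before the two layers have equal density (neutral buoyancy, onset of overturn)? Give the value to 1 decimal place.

Neutral buoyancy requires Δρ = 0, i.e. −α(T_deep − T_surf′) + β(S_deep − S_surf) = 0.
T_surf′ = T_deep − (β/α)·ΔS = 17.9 − (8 × 10⁻⁴/1.2 × 10⁻⁴)·(+2.38) = 2.033 °C.
Cooling required: 13.2 − (2.033) = 11.167 °C.

2.0 °C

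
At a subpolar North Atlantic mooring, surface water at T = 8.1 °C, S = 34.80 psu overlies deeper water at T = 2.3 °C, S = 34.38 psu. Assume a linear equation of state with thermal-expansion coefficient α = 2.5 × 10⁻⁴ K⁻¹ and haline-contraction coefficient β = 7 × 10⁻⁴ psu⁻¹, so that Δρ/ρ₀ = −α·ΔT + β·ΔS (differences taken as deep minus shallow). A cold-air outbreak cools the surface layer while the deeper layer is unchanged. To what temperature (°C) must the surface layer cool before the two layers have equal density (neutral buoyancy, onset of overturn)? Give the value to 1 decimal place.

Neutral buoyancy requires Δρ = 0, i.e. −α(T_deep − T_surf′) + β(S_deep − S_surf) = 0.
T_surf′ = T_deep − (β/α)·ΔS = 2.3 − (7 × 10⁻⁴/2.5 × 10⁻⁴)·(-0.42) = 3.476 °C.
Cooling required: 8.1 − (3.476) = 4.624 °C.

3.5 °C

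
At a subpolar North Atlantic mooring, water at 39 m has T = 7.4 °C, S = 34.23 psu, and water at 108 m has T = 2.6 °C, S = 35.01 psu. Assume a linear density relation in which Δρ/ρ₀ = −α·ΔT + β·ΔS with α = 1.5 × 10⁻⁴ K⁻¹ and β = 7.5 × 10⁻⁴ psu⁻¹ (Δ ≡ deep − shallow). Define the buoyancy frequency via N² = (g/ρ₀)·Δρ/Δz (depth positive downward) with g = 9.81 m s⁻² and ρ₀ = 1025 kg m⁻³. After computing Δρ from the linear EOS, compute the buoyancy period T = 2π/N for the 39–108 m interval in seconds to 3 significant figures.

461 s

ΔT = -4.8 K, ΔS = +0.78 psu (deep − shallow).
Δρ/ρ₀ = −αΔT + βΔS = 7.20 × 10⁻⁴ + 5.85 × 10⁻⁴ = 1.305 × 10⁻³, so Δρ ≈ 1.338 kg m⁻³.
N² = (g/ρ₀)·Δρ/Δz = g·(Δρ/ρ₀)/Δz = 9.81 × 1.305 × 10⁻³ / 69 = 1.8554 × 10⁻⁴ s⁻².
N = √(1.8554 × 10⁻⁴) = 0.013621 rad s⁻¹ → T = 2π/N = 461.29 s ≈ 461 s.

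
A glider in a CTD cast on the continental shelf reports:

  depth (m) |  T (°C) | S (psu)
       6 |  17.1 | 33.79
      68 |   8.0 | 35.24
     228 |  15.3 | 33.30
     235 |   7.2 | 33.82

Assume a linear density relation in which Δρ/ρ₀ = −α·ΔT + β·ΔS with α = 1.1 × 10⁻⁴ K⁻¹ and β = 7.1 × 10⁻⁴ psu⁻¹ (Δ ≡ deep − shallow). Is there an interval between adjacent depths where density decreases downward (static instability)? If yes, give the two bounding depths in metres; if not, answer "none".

Evaluate Δρ/ρ₀ = −αΔT + βΔS across each adjacent pair:
  6–68 m: −αΔT+βΔS = −(1.1 × 10⁻⁴)(-9.1)+(7.1 × 10⁻⁴)(+1.45) = 2.0 × 10⁻³ → stable
  68–228 m: −αΔT+βΔS = −(1.1 × 10⁻⁴)(+7.3)+(7.1 × 10⁻⁴)(-1.94) = -2.2 × 10⁻³ → UNSTABLE
  228–235 m: −αΔT+βΔS = −(1.1 × 10⁻⁴)(-8.1)+(7.1 × 10⁻⁴)(+0.52) = 1.3 × 10⁻³ → stable
The 68–228 m interval has Δρ < 0: lighter water underlies denser water.

68–228 m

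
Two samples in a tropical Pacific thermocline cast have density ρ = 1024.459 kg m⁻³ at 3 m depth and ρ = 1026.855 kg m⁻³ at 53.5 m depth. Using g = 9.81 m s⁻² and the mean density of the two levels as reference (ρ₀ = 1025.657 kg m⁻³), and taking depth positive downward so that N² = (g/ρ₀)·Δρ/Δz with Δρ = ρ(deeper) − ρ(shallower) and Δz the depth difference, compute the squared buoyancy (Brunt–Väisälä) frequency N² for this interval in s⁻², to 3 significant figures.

Δρ = 1026.855 − 1024.459 = 2.396 kg m⁻³ over Δz = 53.5 − 3 = 50.5 m.
N² = (9.81/1025.657) × (2.396/50.5) = 4.5380 × 10⁻⁴ s⁻² ≈ 4.54 × 10⁻⁴ s⁻².

4.54 × 10⁻⁴ s⁻²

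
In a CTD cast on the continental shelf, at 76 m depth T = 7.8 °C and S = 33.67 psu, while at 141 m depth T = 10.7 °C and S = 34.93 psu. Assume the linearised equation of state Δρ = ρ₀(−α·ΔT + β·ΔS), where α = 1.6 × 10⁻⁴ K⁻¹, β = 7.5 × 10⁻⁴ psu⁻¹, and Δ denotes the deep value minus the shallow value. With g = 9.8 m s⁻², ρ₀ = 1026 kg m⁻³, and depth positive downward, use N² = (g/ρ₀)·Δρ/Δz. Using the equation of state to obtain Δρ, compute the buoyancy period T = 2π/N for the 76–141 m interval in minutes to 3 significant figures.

12.3 min

ΔT = +2.9 K, ΔS = +1.26 psu (deep − shallow).
Δρ/ρ₀ = −αΔT + βΔS = -4.64 × 10⁻⁴ + 9.45 × 10⁻⁴ = 4.81 × 10⁻⁴, so Δρ ≈ 0.4935 kg m⁻³.
N² = (g/ρ₀)·Δρ/Δz = g·(Δρ/ρ₀)/Δz = 9.8 × 4.81 × 10⁻⁴ / 65 = 7.2520 × 10⁻⁵ s⁻².
N = √(7.2520 × 10⁻⁵) = 8.5159 × 10⁻³ rad s⁻¹ → T = 2π/N = 737.82 s = 12.297 min ≈ 12.3 min.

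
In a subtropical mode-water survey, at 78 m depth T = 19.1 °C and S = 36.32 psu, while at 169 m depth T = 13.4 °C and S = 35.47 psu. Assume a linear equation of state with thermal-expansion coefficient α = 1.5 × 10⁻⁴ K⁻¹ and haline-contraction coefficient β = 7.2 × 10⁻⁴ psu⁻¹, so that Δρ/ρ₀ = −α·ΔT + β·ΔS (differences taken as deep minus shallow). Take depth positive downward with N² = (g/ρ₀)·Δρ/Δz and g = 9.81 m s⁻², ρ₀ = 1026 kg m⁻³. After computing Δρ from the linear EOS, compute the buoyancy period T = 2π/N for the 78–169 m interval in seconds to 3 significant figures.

1.23 × 10³ s

ΔT = -5.7 K, ΔS = -0.85 psu (deep − shallow).
Δρ/ρ₀ = −αΔT + βΔS = 8.55 × 10⁻⁴ − 6.12 × 10⁻⁴ = 2.43 × 10⁻⁴, so Δρ ≈ 0.2493 kg m⁻³.
N² = (g/ρ₀)·Δρ/Δz = g·(Δρ/ρ₀)/Δz = 9.81 × 2.43 × 10⁻⁴ / 91 = 2.6196 × 10⁻⁵ s⁻².
N = √(2.6196 × 10⁻⁵) = 5.1182 × 10⁻³ rad s⁻¹ → T = 2π/N = 1.2276 × 10³ s ≈ 1.23 × 10³ s.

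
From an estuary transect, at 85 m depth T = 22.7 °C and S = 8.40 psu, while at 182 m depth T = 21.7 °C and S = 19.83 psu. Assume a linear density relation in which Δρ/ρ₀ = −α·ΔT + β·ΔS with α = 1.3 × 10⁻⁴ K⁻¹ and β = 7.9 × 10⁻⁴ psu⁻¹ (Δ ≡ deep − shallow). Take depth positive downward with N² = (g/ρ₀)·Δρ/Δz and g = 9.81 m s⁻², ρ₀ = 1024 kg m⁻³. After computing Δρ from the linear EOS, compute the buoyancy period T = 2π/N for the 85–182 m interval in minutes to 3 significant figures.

3.44 min

ΔT = -1.0 K, ΔS = +11.43 psu (deep − shallow).
Δρ/ρ₀ = −αΔT + βΔS = 1.30 × 10⁻⁴ + 9.0297 × 10⁻³ = 9.1597 × 10⁻³, so Δρ ≈ 9.380 kg m⁻³.
N² = (g/ρ₀)·Δρ/Δz = g·(Δρ/ρ₀)/Δz = 9.81 × 9.1597 × 10⁻³ / 97 = 9.2636 × 10⁻⁴ s⁻².
N = √(9.2636 × 10⁻⁴) = 0.030436 rad s⁻¹ → T = 2π/N = 206.44 s = 3.4407 min ≈ 3.44 min.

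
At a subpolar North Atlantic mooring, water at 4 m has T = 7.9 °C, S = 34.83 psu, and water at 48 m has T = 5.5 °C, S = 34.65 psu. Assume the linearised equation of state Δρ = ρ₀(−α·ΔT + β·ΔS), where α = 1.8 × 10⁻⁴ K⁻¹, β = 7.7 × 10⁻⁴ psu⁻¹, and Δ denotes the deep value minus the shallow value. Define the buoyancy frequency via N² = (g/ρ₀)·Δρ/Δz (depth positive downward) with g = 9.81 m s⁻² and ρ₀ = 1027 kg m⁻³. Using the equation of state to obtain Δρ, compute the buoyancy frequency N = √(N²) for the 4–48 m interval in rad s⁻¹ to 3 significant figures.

8.09 × 10⁻³ rad s⁻¹

ΔT = -2.4 K, ΔS = -0.18 psu (deep − shallow).
Δρ/ρ₀ = −αΔT + βΔS = 4.32 × 10⁻⁴ − 1.386 × 10⁻⁴ = 2.934 × 10⁻⁴, so Δρ ≈ 0.3013 kg m⁻³.
N² = (g/ρ₀)·Δρ/Δz = g·(Δρ/ρ₀)/Δz = 9.81 × 2.934 × 10⁻⁴ / 44 = 6.5415 × 10⁻⁵ s⁻².
N = √(6.5415 × 10⁻⁵) = 8.0880 × 10⁻³ rad s⁻¹ ≈ 8.09 × 10⁻³ rad s⁻¹.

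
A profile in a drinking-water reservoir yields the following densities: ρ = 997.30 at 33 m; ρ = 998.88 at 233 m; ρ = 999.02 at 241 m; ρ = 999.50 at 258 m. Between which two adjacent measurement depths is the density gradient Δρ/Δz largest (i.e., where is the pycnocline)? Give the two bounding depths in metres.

Compute the density gradient over each adjacent pair:
  33–233 m: Δρ/Δz = 1.58/200 = 7.9 × 10⁻³ kg m⁻⁴
  233–241 m: Δρ/Δz = 0.14/8 = 0.018 kg m⁻⁴
  241–258 m: Δρ/Δz = 0.48/17 = 0.028 kg m⁻⁴
The largest gradient is in the 241–258 m interval — the pycnocline.

241–258 m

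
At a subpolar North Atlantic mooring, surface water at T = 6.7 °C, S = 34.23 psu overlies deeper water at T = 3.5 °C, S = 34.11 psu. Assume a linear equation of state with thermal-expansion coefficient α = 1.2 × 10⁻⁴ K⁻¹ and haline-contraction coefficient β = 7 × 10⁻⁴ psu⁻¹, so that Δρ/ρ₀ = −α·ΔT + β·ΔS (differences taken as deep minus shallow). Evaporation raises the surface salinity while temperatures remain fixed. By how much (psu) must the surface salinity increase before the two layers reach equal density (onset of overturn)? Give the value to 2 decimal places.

Neutral buoyancy requires −α(T_deep − T_surf) + β(S_deep − S_surf′) = 0.
S_surf′ = S_deep − (α/β)·ΔT = 34.11 − (1.2 × 10⁻⁴/7 × 10⁻⁴)·(-3.2) = 34.6586 psu.
Increase required: 34.6586 − 34.23 = 0.4286 psu.

0.43 psu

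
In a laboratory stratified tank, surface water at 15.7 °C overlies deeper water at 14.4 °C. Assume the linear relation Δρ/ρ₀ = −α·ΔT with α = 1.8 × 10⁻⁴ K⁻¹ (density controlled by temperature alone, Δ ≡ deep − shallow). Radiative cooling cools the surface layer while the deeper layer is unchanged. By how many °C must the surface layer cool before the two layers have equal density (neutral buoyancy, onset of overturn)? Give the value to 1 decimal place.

With temperature the only control, equal density requires T_surf′ = T_deep.
T_surf′ = 14.4 °C.
Cooling required: 15.7 − 14.4 = 1.3 °C.

1.3 °C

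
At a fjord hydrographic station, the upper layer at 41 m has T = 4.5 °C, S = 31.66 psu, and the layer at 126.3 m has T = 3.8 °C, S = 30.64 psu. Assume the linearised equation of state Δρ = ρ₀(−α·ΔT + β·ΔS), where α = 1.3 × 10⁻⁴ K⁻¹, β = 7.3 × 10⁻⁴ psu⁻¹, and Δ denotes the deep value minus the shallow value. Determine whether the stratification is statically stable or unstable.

ΔT = 3.8 − 4.5 = -0.7 K and ΔS = 30.64 − 31.66 = -1.02 psu (deep − shallow).
−αΔT = 9.10 × 10⁻⁵; βΔS = -7.446 × 10⁻⁴; sum Δρ/ρ₀ = -6.536 × 10⁻⁴.
Δρ/ρ₀ < 0, so Δρ < 0: deeper water is lighter → statically unstable; the column would overturn.

unstable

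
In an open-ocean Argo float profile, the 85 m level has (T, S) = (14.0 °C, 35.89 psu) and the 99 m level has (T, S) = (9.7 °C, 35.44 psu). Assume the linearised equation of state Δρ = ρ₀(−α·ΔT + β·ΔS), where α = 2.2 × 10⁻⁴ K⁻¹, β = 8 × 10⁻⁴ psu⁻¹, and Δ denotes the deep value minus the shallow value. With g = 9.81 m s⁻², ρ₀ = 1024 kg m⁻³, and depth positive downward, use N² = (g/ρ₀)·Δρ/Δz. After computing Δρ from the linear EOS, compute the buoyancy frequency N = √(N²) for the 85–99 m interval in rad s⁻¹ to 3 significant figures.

ΔT = -4.3 K, ΔS = -0.45 psu (deep − shallow).
Δρ/ρ₀ = −αΔT + βΔS = 9.46 × 10⁻⁴ − 3.60 × 10⁻⁴ = 5.86 × 10⁻⁴, so Δρ ≈ 0.6001 kg m⁻³.
N² = (g/ρ₀)·Δρ/Δz = g·(Δρ/ρ₀)/Δz = 9.81 × 5.86 × 10⁻⁴ / 14 = 4.1062 × 10⁻⁴ s⁻².
N = √(4.1062 × 10⁻⁴) = 0.020264 rad s⁻¹ ≈ 0.0203 rad s⁻¹.

0.0203 rad s⁻¹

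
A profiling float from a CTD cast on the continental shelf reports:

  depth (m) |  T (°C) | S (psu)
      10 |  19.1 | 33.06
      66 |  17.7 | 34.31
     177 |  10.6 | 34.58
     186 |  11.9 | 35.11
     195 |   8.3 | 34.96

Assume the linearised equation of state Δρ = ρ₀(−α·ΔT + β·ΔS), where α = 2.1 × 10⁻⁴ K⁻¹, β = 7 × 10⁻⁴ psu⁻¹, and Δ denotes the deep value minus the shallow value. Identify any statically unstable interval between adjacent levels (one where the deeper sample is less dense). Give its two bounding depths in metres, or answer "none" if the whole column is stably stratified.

none

Evaluate Δρ/ρ₀ = −αΔT + βΔS across each adjacent pair:
  10–66 m: −αΔT+βΔS = −(2.1 × 10⁻⁴)(-1.4)+(7 × 10⁻⁴)(+1.25) = 1.2 × 10⁻³ → stable
  66–177 m: −αΔT+βΔS = −(2.1 × 10⁻⁴)(-7.1)+(7 × 10⁻⁴)(+0.27) = 1.7 × 10⁻³ → stable
  177–186 m: −αΔT+βΔS = −(2.1 × 10⁻⁴)(+1.3)+(7 × 10⁻⁴)(+0.53) = 9.8 × 10⁻⁵ → stable
  186–195 m: −αΔT+βΔS = −(2.1 × 10⁻⁴)(-3.6)+(7 × 10⁻⁴)(-0.15) = 6.5 × 10⁻⁴ → stable
Every interval has Δρ > 0: the column is stably stratified throughout.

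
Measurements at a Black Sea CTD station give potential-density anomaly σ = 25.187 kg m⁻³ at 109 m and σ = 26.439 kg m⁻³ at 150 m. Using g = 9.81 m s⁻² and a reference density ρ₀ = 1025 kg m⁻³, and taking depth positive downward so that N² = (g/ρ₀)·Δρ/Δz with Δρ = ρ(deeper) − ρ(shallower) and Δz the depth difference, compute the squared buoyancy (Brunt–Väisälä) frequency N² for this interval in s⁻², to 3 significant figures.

Δρ = 1026.439 − 1025.187 = 1.252 kg m⁻³ over Δz = 150 − 109 = 41 m.
N² = (9.81/1025) × (1.252/41) = 2.9226 × 10⁻⁴ s⁻² ≈ 2.92 × 10⁻⁴ s⁻².
A positive N² confirms static stability across the interval.

2.92 × 10⁻⁴ s⁻²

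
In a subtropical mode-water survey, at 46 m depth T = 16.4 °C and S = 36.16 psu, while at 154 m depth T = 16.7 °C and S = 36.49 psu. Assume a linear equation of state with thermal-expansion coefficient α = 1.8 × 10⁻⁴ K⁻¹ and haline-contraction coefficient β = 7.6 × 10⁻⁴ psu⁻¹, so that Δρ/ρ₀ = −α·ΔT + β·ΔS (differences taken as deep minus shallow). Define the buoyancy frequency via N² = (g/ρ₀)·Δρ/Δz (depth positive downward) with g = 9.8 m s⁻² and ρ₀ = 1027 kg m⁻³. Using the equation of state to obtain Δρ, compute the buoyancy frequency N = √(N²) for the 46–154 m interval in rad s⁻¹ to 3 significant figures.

4.23 × 10⁻³ rad s⁻¹

ΔT = +0.3 K, ΔS = +0.33 psu (deep − shallow).
Δρ/ρ₀ = −αΔT + βΔS = -5.40 × 10⁻⁵ + 2.508 × 10⁻⁴ = 1.968 × 10⁻⁴, so Δρ ≈ 0.2021 kg m⁻³.
N² = (g/ρ₀)·Δρ/Δz = g·(Δρ/ρ₀)/Δz = 9.8 × 1.968 × 10⁻⁴ / 108 = 1.7858 × 10⁻⁵ s⁻².
N = √(1.7858 × 10⁻⁵) = 4.2259 × 10⁻³ rad s⁻¹ ≈ 4.23 × 10⁻³ rad s⁻¹.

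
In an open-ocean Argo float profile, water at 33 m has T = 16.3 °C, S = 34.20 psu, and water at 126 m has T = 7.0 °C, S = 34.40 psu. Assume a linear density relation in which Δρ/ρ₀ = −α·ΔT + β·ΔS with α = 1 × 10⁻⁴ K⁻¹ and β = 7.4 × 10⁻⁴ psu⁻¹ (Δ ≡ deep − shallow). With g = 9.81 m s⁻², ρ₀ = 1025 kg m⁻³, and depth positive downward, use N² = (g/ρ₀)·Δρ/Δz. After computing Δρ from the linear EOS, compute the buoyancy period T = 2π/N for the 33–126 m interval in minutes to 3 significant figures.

9.82 min

ΔT = -9.3 K, ΔS = +0.20 psu (deep − shallow).
Δρ/ρ₀ = −αΔT + βΔS = 9.30 × 10⁻⁴ + 1.48 × 10⁻⁴ = 1.078 × 10⁻³, so Δρ ≈ 1.105 kg m⁻³.
N² = (g/ρ₀)·Δρ/Δz = g·(Δρ/ρ₀)/Δz = 9.81 × 1.078 × 10⁻³ / 93 = 1.1371 × 10⁻⁴ s⁻².
N = √(1.1371 × 10⁻⁴) = 0.010663 rad s⁻¹ → T = 2π/N = 589.25 s = 9.8208 min ≈ 9.82 min.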